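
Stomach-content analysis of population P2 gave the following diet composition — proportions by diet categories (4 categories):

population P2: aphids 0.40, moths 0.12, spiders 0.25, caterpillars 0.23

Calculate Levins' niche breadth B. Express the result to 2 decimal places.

3.45

Σpᵢ² = 0.40² + 0.12² + 0.25² + 0.23² = 0.1600 + 0.0144 + 0.0625 + 0.0529 = 0.2898
B = 1 / 0.2898 = 3.4507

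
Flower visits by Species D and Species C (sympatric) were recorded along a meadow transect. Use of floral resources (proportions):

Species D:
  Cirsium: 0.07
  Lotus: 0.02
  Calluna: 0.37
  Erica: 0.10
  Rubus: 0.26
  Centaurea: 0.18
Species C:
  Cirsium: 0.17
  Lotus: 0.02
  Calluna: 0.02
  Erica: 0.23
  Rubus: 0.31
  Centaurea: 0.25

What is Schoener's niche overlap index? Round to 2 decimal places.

0.65

Σ|p₁ᵢ − p₂ᵢ| = 0.10 + 0.00 + 0.35 + 0.13 + 0.05 + 0.07 = 0.70
D = 1 − ½ × 0.70 = 1 − 0.350 = 0.6500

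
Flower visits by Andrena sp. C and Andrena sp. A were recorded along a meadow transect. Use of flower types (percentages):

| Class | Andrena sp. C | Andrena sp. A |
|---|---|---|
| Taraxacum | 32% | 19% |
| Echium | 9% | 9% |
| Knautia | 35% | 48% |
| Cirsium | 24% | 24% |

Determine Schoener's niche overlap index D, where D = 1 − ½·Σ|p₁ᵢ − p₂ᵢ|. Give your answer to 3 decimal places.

Convert percentages to proportions (divide by 100).
Σ|p₁ᵢ − p₂ᵢ| = 0.13 + 0.00 + 0.13 + 0.00 = 0.26
D = 1 − ½ × 0.26 = 1 − 0.130 = 0.87000

0.870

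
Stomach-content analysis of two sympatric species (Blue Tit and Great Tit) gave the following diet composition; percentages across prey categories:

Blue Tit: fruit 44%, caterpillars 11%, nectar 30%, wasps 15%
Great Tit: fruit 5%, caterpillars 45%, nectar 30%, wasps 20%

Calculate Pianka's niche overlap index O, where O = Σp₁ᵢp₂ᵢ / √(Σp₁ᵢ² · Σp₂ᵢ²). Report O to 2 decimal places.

Convert percentages to proportions (divide by 100).
Σ p₁ᵢp₂ᵢ = 0.0220 + 0.0495 + 0.0900 + 0.0300 = 0.1915
Σp_1ᵢ² = 0.44² + 0.11² + 0.30² + 0.15² = 0.1936 + 0.0121 + 0.0900 + 0.0225 = 0.3182
Σp_2ᵢ² = 0.05² + 0.45² + 0.30² + 0.20² = 0.0025 + 0.2025 + 0.0900 + 0.0400 = 0.3350
O = 0.1915 / √(0.3182 × 0.3350) = 0.1915 / 0.32649 = 0.5865

0.59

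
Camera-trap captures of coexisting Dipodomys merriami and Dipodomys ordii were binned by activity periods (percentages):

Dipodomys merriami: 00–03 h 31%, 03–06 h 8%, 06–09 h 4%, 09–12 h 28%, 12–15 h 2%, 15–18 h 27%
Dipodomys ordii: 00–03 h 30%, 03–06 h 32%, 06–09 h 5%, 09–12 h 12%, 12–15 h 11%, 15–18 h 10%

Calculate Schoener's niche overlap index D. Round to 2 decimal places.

Convert percentages to proportions (divide by 100).
Σ|p₁ᵢ − p₂ᵢ| = 0.01 + 0.24 + 0.01 + 0.16 + 0.09 + 0.17 = 0.68
D = 1 − ½ × 0.68 = 1 − 0.340 = 0.6600

0.66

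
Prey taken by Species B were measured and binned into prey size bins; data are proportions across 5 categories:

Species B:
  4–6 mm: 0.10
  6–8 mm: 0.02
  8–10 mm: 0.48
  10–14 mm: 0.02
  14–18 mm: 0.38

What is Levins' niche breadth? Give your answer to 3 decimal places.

2.593

Σpᵢ² = 0.10² + 0.02² + 0.48² + 0.02² + 0.38² = 0.0100 + 0.0004 + 0.2304 + 0.0004 + 0.1444 = 0.3856
B = 1 / 0.3856 = 2.59336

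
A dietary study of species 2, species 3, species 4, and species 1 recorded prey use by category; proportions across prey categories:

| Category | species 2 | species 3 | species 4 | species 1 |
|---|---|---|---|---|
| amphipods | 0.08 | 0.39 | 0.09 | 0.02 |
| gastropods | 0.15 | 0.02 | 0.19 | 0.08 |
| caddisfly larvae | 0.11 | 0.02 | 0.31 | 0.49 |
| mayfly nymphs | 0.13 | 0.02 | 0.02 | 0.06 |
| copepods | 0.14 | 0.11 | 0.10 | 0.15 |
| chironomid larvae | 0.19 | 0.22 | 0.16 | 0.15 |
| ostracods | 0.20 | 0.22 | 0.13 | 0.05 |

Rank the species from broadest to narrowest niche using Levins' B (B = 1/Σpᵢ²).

species 2 > species 4 > species 3 > species 1

Σp_2ᵢ² = 0.08² + 0.15² + 0.11² + 0.13² + 0.14² + 0.19² + 0.20² = 0.0064 + 0.0225 + 0.0121 + 0.0169 + 0.0196 + 0.0361 + 0.0400 = 0.1536
B_2 = 1 / 0.1536 = 6.5104
Σp_3ᵢ² = 0.39² + 0.02² + 0.02² + 0.02² + 0.11² + 0.22² + 0.22² = 0.1521 + 0.0004 + 0.0004 + 0.0004 + 0.0121 + 0.0484 + 0.0484 = 0.2622
B_3 = 1 / 0.2622 = 3.8139
Σp_4ᵢ² = 0.09² + 0.19² + 0.31² + 0.02² + 0.10² + 0.16² + 0.13² = 0.0081 + 0.0361 + 0.0961 + 0.0004 + 0.0100 + 0.0256 + 0.0169 = 0.1932
B_4 = 1 / 0.1932 = 5.1760
Σp_1ᵢ² = 0.02² + 0.08² + 0.49² + 0.06² + 0.15² + 0.15² + 0.05² = 0.0004 + 0.0064 + 0.2401 + 0.0036 + 0.0225 + 0.0225 + 0.0025 = 0.2980
B_1 = 1 / 0.2980 = 3.3557
Ranking by B (broadest → narrowest): species 2 (6.51) > species 4 (5.18) > species 3 (3.81) > species 1 (3.36)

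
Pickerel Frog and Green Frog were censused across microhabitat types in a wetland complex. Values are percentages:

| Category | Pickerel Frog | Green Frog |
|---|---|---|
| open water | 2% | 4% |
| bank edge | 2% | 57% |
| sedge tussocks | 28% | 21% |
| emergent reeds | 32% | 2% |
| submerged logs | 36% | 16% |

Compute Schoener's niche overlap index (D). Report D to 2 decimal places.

0.43

Convert percentages to proportions (divide by 100).
Σ|p₁ᵢ − p₂ᵢ| = 0.02 + 0.55 + 0.07 + 0.30 + 0.20 = 1.14
D = 1 − ½ × 1.14 = 1 − 0.570 = 0.4300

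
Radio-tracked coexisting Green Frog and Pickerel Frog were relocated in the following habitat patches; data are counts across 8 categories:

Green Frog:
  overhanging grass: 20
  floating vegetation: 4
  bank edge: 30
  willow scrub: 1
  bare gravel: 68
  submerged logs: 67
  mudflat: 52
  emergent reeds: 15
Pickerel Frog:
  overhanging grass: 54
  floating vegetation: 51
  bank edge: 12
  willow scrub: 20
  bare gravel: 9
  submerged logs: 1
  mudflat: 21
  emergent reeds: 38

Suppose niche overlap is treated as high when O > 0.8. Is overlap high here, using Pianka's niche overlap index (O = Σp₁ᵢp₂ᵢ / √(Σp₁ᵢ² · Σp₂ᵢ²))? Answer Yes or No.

No

Proportions for Green Frog (n=257): 20/257=0.0778, 4/257=0.0156, 30/257=0.1167, 1/257=0.0039, 68/257=0.2646, 67/257=0.2607, 52/257=0.2023, 15/257=0.0584
Proportions for Pickerel Frog (n=206): 54/206=0.2621, 51/206=0.2476, 12/206=0.0583, 20/206=0.0971, 9/206=0.0437, 1/206=0.0049, 21/206=0.1019, 38/206=0.1845
Σ p₁ᵢp₂ᵢ = 0.020391 + 0.003863 + 0.006804 + 0.000379 + 0.011563 + 0.001277 + 0.020614 + 0.010775 = 0.075666
Σp_1ᵢ² = 0.0778² + 0.0156² + 0.1167² + 0.0039² + 0.2646² + 0.2607² + 0.2023² + 0.0584² = 0.006053 + 0.000243 + 0.013619 + 0.000015 + 0.070013 + 0.067964 + 0.040925 + 0.003411 = 0.202243
Σp_2ᵢ² = 0.2621² + 0.2476² + 0.0583² + 0.0971² + 0.0437² + 0.0049² + 0.1019² + 0.1845² = 0.068696 + 0.061306 + 0.003399 + 0.009428 + 0.001910 + 0.000024 + 0.010384 + 0.034040 = 0.189187
O = 0.075666 / √(0.202243 × 0.189187) = 0.075666 / 0.1956061 = 0.3868
O = 0.3868 < 0.8 → No.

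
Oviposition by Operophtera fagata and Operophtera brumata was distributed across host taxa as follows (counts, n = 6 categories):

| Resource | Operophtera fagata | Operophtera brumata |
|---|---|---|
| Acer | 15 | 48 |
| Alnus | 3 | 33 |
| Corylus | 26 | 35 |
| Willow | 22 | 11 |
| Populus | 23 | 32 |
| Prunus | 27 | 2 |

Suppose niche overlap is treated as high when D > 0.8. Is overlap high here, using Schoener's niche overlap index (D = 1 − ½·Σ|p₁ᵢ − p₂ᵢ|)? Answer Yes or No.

Proportions for Operophtera fagata (n=116): 15/116=0.1293, 3/116=0.0259, 26/116=0.2241, 22/116=0.1897, 23/116=0.1983, 27/116=0.2328
Proportions for Operophtera brumata (n=161): 48/161=0.2981, 33/161=0.2050, 35/161=0.2174, 11/161=0.0683, 32/161=0.1988, 2/161=0.0124
Σ|p₁ᵢ − p₂ᵢ| = 0.1688 + 0.1791 + 0.0067 + 0.1214 + 0.0005 + 0.2204 = 0.6969
D = 1 − ½ × 0.6969 = 1 − 0.34845 = 0.65155
D = 0.65155 < 0.8 → No.

No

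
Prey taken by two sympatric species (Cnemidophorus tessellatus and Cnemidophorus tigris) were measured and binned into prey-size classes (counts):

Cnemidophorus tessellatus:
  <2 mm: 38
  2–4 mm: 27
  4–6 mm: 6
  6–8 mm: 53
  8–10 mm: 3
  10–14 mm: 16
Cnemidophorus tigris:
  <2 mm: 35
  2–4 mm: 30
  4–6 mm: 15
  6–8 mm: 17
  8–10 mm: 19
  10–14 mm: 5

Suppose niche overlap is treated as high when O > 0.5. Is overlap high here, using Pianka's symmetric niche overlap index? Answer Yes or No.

Yes

Proportions for Cnemidophorus tessellatus (n=143): 38/143=0.2657, 27/143=0.1888, 6/143=0.0420, 53/143=0.3706, 3/143=0.0210, 16/143=0.1119
Proportions for Cnemidophorus tigris (n=121): 35/121=0.2893, 30/121=0.2479, 15/121=0.1240, 17/121=0.1405, 19/121=0.1570, 5/121=0.0413
Σ p₁ᵢp₂ᵢ = 0.076867 + 0.046804 + 0.005208 + 0.052069 + 0.003297 + 0.004621 = 0.188866
Σp_1ᵢ² = 0.2657² + 0.1888² + 0.0420² + 0.3706² + 0.0210² + 0.1119² = 0.070596 + 0.035645 + 0.001764 + 0.137344 + 0.000441 + 0.012522 = 0.258312
Σp_2ᵢ² = 0.2893² + 0.2479² + 0.1240² + 0.1405² + 0.1570² + 0.0413² = 0.083694 + 0.061454 + 0.015376 + 0.019740 + 0.024649 + 0.001706 = 0.206619
O = 0.188866 / √(0.258312 × 0.206619) = 0.188866 / 0.2310242 = 0.8175
O = 0.8175 > 0.5 → Yes.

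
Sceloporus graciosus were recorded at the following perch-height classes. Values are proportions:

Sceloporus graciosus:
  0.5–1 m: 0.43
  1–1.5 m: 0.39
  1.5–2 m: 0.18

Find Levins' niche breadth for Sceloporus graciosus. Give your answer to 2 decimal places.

Σpᵢ² = 0.43² + 0.39² + 0.18² = 0.1849 + 0.1521 + 0.0324 = 0.3694
B = 1 / 0.3694 = 2.7071

2.71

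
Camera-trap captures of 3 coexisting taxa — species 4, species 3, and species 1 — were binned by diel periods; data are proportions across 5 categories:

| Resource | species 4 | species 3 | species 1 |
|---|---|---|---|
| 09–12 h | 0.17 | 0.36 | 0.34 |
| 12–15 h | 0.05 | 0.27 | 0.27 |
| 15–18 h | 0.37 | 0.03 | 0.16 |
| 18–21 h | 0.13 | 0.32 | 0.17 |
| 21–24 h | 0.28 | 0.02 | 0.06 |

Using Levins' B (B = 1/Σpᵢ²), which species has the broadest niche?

Σp_4ᵢ² = 0.17² + 0.05² + 0.37² + 0.13² + 0.28² = 0.0289 + 0.0025 + 0.1369 + 0.0169 + 0.0784 = 0.2636
B_4 = 1 / 0.2636 = 3.7936
Σp_3ᵢ² = 0.36² + 0.27² + 0.03² + 0.32² + 0.02² = 0.1296 + 0.0729 + 0.0009 + 0.1024 + 0.0004 = 0.3062
B_3 = 1 / 0.3062 = 3.2658
Σp_1ᵢ² = 0.34² + 0.27² + 0.16² + 0.17² + 0.06² = 0.1156 + 0.0729 + 0.0256 + 0.0289 + 0.0036 = 0.2466
B_1 = 1 / 0.2466 = 4.0552
Highest B → broadest niche (most generalist): species 1 (B = 4.06).

species 1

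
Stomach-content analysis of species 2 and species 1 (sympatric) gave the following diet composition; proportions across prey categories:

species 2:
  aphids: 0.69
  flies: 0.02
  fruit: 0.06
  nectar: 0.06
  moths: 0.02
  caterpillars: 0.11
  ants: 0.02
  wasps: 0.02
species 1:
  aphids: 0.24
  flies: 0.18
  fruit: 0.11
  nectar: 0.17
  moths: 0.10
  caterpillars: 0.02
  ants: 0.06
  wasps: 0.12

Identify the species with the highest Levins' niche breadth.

species 1

Σp_2ᵢ² = 0.69² + 0.02² + 0.06² + 0.06² + 0.02² + 0.11² + 0.02² + 0.02² = 0.4761 + 0.0004 + 0.0036 + 0.0036 + 0.0004 + 0.0121 + 0.0004 + 0.0004 = 0.4970
B_2 = 1 / 0.4970 = 2.0121
Σp_1ᵢ² = 0.24² + 0.18² + 0.11² + 0.17² + 0.10² + 0.02² + 0.06² + 0.12² = 0.0576 + 0.0324 + 0.0121 + 0.0289 + 0.0100 + 0.0004 + 0.0036 + 0.0144 = 0.1594
B_1 = 1 / 0.1594 = 6.2735
Highest B → broadest niche (most generalist): species 1 (B = 6.27).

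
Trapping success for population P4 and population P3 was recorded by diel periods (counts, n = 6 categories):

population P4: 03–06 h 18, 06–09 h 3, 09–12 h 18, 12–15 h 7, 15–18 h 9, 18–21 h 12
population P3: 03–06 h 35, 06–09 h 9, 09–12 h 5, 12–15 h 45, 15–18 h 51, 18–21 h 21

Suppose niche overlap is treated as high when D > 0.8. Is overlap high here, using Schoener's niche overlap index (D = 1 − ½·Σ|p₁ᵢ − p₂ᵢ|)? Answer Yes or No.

Proportions for population P4 (n=67): 18/67=0.2687, 3/67=0.0448, 18/67=0.2687, 7/67=0.1045, 9/67=0.1343, 12/67=0.1791
Proportions for population P3 (n=166): 35/166=0.2108, 9/166=0.0542, 5/166=0.0301, 45/166=0.2711, 51/166=0.3072, 21/166=0.1265
Σ|p₁ᵢ − p₂ᵢ| = 0.0579 + 0.0094 + 0.2386 + 0.1666 + 0.1729 + 0.0526 = 0.6980
D = 1 − ½ × 0.6980 = 1 − 0.34900 = 0.65100
D = 0.65100 < 0.8 → No.

No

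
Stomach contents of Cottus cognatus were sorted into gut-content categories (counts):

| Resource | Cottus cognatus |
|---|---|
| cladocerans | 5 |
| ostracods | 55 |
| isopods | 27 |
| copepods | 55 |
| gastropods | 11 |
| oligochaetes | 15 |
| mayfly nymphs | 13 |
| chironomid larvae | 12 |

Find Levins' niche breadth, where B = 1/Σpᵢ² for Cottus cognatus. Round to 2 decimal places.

Proportions for Cottus cognatus (n=193): 5/193=0.0259, 55/193=0.2850, 27/193=0.1399, 55/193=0.2850, 11/193=0.0570, 15/193=0.0777, 13/193=0.0674, 12/193=0.0622
Σpᵢ² = 0.0259² + 0.2850² + 0.1399² + 0.2850² + 0.0570² + 0.0777² + 0.0674² + 0.0622² = 0.000671 + 0.081225 + 0.019572 + 0.081225 + 0.003249 + 0.006037 + 0.004543 + 0.003869 = 0.200391
B = 1 / 0.200391 = 4.9902

4.99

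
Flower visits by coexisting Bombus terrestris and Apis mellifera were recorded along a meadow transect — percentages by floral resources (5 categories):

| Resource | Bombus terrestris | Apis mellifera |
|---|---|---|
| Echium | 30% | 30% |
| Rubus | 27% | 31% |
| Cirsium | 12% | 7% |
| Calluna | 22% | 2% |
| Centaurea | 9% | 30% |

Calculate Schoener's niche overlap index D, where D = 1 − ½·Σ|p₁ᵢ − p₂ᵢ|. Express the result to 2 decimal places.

Convert percentages to proportions (divide by 100).
Σ|p₁ᵢ − p₂ᵢ| = 0.00 + 0.04 + 0.05 + 0.20 + 0.21 = 0.50
D = 1 − ½ × 0.50 = 1 − 0.250 = 0.7500

0.75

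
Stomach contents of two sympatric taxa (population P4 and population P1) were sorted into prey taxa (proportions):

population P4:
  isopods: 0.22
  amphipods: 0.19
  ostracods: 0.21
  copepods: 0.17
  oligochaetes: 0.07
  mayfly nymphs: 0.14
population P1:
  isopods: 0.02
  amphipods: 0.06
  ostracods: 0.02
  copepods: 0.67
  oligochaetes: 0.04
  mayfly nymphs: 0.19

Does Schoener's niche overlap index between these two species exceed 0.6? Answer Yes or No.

Σ|p₁ᵢ − p₂ᵢ| = 0.20 + 0.13 + 0.19 + 0.50 + 0.03 + 0.05 = 1.10
D = 1 − ½ × 1.10 = 1 − 0.550 = 0.4500
D = 0.4500 < 0.6 → No.

No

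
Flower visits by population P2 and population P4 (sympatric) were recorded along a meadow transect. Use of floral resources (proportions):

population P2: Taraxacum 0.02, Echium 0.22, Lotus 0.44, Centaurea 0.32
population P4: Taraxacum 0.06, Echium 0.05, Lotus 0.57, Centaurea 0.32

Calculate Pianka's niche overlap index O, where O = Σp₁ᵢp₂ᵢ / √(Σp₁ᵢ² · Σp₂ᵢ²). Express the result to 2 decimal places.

Σ p₁ᵢp₂ᵢ = 0.0012 + 0.0110 + 0.2508 + 0.1024 = 0.3654
Σp_1ᵢ² = 0.02² + 0.22² + 0.44² + 0.32² = 0.0004 + 0.0484 + 0.1936 + 0.1024 = 0.3448
Σp_2ᵢ² = 0.06² + 0.05² + 0.57² + 0.32² = 0.0036 + 0.0025 + 0.3249 + 0.1024 = 0.4334
O = 0.3654 / √(0.3448 × 0.4334) = 0.3654 / 0.38657 = 0.9452

0.95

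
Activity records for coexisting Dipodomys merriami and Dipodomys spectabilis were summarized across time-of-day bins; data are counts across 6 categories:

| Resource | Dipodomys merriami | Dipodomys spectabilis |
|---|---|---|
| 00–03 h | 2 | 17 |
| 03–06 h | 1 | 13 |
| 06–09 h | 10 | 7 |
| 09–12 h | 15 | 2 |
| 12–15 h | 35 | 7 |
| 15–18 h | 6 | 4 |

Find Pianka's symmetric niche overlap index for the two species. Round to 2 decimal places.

0.43

Proportions for Dipodomys merriami (n=69): 2/69=0.0290, 1/69=0.0145, 10/69=0.1449, 15/69=0.2174, 35/69=0.5072, 6/69=0.0870
Proportions for Dipodomys spectabilis (n=50): 17/50=0.3400, 13/50=0.2600, 7/50=0.1400, 2/50=0.0400, 7/50=0.1400, 4/50=0.0800
Σ p₁ᵢp₂ᵢ = 0.009860 + 0.003770 + 0.020286 + 0.008696 + 0.071008 + 0.006960 = 0.120580
Σp_1ᵢ² = 0.0290² + 0.0145² + 0.1449² + 0.2174² + 0.5072² + 0.0870² = 0.000841 + 0.000210 + 0.020996 + 0.047263 + 0.257252 + 0.007569 = 0.334131
Σp_2ᵢ² = 0.3400² + 0.2600² + 0.1400² + 0.0400² + 0.1400² + 0.0800² = 0.115600 + 0.067600 + 0.019600 + 0.001600 + 0.019600 + 0.006400 = 0.230400
O = 0.120580 / √(0.334131 × 0.230400) = 0.120580 / 0.2774595 = 0.4346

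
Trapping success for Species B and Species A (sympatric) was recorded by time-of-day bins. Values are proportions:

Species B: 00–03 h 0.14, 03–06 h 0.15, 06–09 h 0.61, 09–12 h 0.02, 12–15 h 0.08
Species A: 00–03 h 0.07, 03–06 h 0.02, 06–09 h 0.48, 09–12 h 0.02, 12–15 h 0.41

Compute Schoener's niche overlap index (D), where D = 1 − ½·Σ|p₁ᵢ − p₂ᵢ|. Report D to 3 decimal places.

Σ|p₁ᵢ − p₂ᵢ| = 0.07 + 0.13 + 0.13 + 0.00 + 0.33 = 0.66
D = 1 − ½ × 0.66 = 1 − 0.330 = 0.67000

0.670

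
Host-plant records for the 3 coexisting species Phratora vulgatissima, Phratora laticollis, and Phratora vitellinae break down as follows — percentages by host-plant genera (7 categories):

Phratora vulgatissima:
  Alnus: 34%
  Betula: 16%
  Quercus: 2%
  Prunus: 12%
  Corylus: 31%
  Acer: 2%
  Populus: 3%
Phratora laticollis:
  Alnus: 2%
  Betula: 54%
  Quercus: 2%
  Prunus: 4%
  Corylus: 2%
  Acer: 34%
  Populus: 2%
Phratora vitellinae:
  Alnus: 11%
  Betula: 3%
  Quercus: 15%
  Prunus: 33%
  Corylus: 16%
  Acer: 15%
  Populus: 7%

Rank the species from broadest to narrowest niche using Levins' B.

Phratora vitellinae > Phratora vulgatissima > Phratora laticollis

Convert percentages to proportions (divide by 100).
Σp_vulgᵢ² = 0.34² + 0.16² + 0.02² + 0.12² + 0.31² + 0.02² + 0.03² = 0.1156 + 0.0256 + 0.0004 + 0.0144 + 0.0961 + 0.0004 + 0.0009 = 0.2534
B_vulg = 1 / 0.2534 = 3.9463
Σp_latiᵢ² = 0.02² + 0.54² + 0.02² + 0.04² + 0.02² + 0.34² + 0.02² = 0.0004 + 0.2916 + 0.0004 + 0.0016 + 0.0004 + 0.1156 + 0.0004 = 0.4104
B_lati = 1 / 0.4104 = 2.4366
Σp_viteᵢ² = 0.11² + 0.03² + 0.15² + 0.33² + 0.16² + 0.15² + 0.07² = 0.0121 + 0.0009 + 0.0225 + 0.1089 + 0.0256 + 0.0225 + 0.0049 = 0.1974
B_vite = 1 / 0.1974 = 5.0659
Ranking by B (broadest → narrowest): Phratora vitellinae (5.07) > Phratora vulgatissima (3.95) > Phratora laticollis (2.44)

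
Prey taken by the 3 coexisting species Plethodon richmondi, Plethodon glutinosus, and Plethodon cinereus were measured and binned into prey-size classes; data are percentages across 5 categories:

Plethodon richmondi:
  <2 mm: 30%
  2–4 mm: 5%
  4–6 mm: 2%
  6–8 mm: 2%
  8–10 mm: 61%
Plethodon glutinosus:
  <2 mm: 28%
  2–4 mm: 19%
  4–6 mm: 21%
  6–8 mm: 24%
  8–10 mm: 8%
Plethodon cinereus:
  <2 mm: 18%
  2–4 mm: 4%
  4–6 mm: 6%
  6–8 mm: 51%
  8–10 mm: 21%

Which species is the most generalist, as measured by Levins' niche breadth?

Plethodon glutinosus

Convert percentages to proportions (divide by 100).
Σp_richᵢ² = 0.30² + 0.05² + 0.02² + 0.02² + 0.61² = 0.0900 + 0.0025 + 0.0004 + 0.0004 + 0.3721 = 0.4654
B_rich = 1 / 0.4654 = 2.1487
Σp_glutᵢ² = 0.28² + 0.19² + 0.21² + 0.24² + 0.08² = 0.0784 + 0.0361 + 0.0441 + 0.0576 + 0.0064 = 0.2226
B_glut = 1 / 0.2226 = 4.4924
Σp_cineᵢ² = 0.18² + 0.04² + 0.06² + 0.51² + 0.21² = 0.0324 + 0.0016 + 0.0036 + 0.2601 + 0.0441 = 0.3418
B_cine = 1 / 0.3418 = 2.9257
Highest B → broadest niche (most generalist): Plethodon glutinosus (B = 4.49).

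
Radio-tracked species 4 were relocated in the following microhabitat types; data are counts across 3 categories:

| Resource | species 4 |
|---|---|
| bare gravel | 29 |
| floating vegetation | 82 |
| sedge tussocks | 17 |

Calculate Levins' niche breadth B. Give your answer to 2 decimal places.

2.09

Proportions for species 4 (n=128): 29/128=0.2266, 82/128=0.6406, 17/128=0.1328
Σpᵢ² = 0.2266² + 0.6406² + 0.1328² = 0.051348 + 0.410368 + 0.017636 = 0.479352
B = 1 / 0.479352 = 2.0861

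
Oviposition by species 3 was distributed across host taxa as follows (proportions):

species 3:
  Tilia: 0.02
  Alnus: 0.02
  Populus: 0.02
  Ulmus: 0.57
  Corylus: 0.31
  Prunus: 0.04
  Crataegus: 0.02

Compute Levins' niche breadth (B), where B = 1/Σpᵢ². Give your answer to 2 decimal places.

Σpᵢ² = 0.02² + 0.02² + 0.02² + 0.57² + 0.31² + 0.04² + 0.02² = 0.0004 + 0.0004 + 0.0004 + 0.3249 + 0.0961 + 0.0016 + 0.0004 = 0.4242
B = 1 / 0.4242 = 2.3574

2.36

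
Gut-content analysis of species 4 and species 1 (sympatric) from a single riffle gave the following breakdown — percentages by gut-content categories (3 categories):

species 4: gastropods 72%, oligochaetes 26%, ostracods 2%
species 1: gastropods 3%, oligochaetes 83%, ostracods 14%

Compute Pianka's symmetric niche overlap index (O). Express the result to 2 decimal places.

0.37

Convert percentages to proportions (divide by 100).
Σ p₁ᵢp₂ᵢ = 0.0216 + 0.2158 + 0.0028 = 0.2402
Σp_1ᵢ² = 0.72² + 0.26² + 0.02² = 0.5184 + 0.0676 + 0.0004 = 0.5864
Σp_2ᵢ² = 0.03² + 0.83² + 0.14² = 0.0009 + 0.6889 + 0.0196 = 0.7094
O = 0.2402 / √(0.5864 × 0.7094) = 0.2402 / 0.64497 = 0.3724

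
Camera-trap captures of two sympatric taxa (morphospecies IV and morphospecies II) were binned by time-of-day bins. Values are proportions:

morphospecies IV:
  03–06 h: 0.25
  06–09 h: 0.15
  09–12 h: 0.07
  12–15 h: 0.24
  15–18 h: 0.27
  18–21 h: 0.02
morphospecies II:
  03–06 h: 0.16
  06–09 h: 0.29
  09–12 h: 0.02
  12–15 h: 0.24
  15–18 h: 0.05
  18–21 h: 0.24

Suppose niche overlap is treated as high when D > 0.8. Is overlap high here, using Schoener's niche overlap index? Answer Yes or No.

No

Σ|p₁ᵢ − p₂ᵢ| = 0.09 + 0.14 + 0.05 + 0.00 + 0.22 + 0.22 = 0.72
D = 1 − ½ × 0.72 = 1 − 0.360 = 0.6400
D = 0.6400 < 0.8 → No.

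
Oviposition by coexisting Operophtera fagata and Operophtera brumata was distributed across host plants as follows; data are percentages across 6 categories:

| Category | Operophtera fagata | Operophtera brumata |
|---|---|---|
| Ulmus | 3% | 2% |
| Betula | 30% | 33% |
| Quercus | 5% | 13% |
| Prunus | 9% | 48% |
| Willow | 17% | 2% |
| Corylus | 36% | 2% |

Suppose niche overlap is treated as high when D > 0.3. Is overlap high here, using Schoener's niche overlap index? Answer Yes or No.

Convert percentages to proportions (divide by 100).
Σ|p₁ᵢ − p₂ᵢ| = 0.01 + 0.03 + 0.08 + 0.39 + 0.15 + 0.34 = 1.00
D = 1 − ½ × 1.00 = 1 − 0.500 = 0.5000
D = 0.5000 > 0.3 → Yes.

Yes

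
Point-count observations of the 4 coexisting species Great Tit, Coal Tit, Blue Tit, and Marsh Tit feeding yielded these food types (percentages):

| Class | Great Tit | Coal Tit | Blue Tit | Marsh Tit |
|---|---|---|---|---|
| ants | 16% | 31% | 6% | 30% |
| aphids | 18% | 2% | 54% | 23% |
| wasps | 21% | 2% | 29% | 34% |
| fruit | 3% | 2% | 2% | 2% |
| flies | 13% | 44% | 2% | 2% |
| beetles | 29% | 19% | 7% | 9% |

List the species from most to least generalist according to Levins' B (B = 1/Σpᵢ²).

Great Tit > Marsh Tit > Coal Tit > Blue Tit

Convert percentages to proportions (divide by 100).
Σp_Greaᵢ² = 0.16² + 0.18² + 0.21² + 0.03² + 0.13² + 0.29² = 0.0256 + 0.0324 + 0.0441 + 0.0009 + 0.0169 + 0.0841 = 0.2040
B_Grea = 1 / 0.2040 = 4.9020
Σp_Coalᵢ² = 0.31² + 0.02² + 0.02² + 0.02² + 0.44² + 0.19² = 0.0961 + 0.0004 + 0.0004 + 0.0004 + 0.1936 + 0.0361 = 0.3270
B_Coal = 1 / 0.3270 = 3.0581
Σp_Blueᵢ² = 0.06² + 0.54² + 0.29² + 0.02² + 0.02² + 0.07² = 0.0036 + 0.2916 + 0.0841 + 0.0004 + 0.0004 + 0.0049 = 0.3850
B_Blue = 1 / 0.3850 = 2.5974
Σp_Marsᵢ² = 0.30² + 0.23² + 0.34² + 0.02² + 0.02² + 0.09² = 0.0900 + 0.0529 + 0.1156 + 0.0004 + 0.0004 + 0.0081 = 0.2674
B_Mars = 1 / 0.2674 = 3.7397
Ranking by B (broadest → narrowest): Great Tit (4.90) > Marsh Tit (3.74) > Coal Tit (3.06) > Blue Tit (2.60)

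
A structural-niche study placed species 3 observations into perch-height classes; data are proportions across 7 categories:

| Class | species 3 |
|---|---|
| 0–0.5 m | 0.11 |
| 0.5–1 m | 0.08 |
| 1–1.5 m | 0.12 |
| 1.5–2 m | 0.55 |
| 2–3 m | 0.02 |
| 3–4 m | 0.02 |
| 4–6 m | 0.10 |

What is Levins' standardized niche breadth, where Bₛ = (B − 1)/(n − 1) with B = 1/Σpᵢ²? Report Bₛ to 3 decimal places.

Σpᵢ² = 0.11² + 0.08² + 0.12² + 0.55² + 0.02² + 0.02² + 0.10² = 0.0121 + 0.0064 + 0.0144 + 0.3025 + 0.0004 + 0.0004 + 0.0100 = 0.3462
B = 1 / 0.3462 = 2.88850
Bₛ = (B − 1)/(n − 1) = (2.88850 − 1)/(7 − 1) = 1.88850/6 = 0.31475

0.315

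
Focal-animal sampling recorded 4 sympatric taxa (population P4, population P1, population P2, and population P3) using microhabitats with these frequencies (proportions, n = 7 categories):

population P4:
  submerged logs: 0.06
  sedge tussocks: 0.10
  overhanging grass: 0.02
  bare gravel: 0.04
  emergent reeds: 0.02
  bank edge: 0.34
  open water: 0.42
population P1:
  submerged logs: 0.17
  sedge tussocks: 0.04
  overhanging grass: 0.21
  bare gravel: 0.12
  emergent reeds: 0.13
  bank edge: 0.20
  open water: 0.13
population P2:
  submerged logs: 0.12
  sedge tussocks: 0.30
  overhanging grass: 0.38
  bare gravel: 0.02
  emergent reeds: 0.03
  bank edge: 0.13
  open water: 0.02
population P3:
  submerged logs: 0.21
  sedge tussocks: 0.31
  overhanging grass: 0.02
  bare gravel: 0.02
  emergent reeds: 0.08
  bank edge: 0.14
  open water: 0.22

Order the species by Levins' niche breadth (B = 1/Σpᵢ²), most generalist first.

Σp_P4ᵢ² = 0.06² + 0.10² + 0.02² + 0.04² + 0.02² + 0.34² + 0.42² = 0.0036 + 0.0100 + 0.0004 + 0.0016 + 0.0004 + 0.1156 + 0.1764 = 0.3080
B_P4 = 1 / 0.3080 = 3.2468
Σp_P1ᵢ² = 0.17² + 0.04² + 0.21² + 0.12² + 0.13² + 0.20² + 0.13² = 0.0289 + 0.0016 + 0.0441 + 0.0144 + 0.0169 + 0.0400 + 0.0169 = 0.1628
B_P1 = 1 / 0.1628 = 6.1425
Σp_P2ᵢ² = 0.12² + 0.30² + 0.38² + 0.02² + 0.03² + 0.13² + 0.02² = 0.0144 + 0.0900 + 0.1444 + 0.0004 + 0.0009 + 0.0169 + 0.0004 = 0.2674
B_P2 = 1 / 0.2674 = 3.7397
Σp_P3ᵢ² = 0.21² + 0.31² + 0.02² + 0.02² + 0.08² + 0.14² + 0.22² = 0.0441 + 0.0961 + 0.0004 + 0.0004 + 0.0064 + 0.0196 + 0.0484 = 0.2154
B_P3 = 1 / 0.2154 = 4.6425
Ranking by B (broadest → narrowest): population P1 (6.14) > population P3 (4.64) > population P2 (3.74) > population P4 (3.25)

population P1 > population P3 > population P2 > population P4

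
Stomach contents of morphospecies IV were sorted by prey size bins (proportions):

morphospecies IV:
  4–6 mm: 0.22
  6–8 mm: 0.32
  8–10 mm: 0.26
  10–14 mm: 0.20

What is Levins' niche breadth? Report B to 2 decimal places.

3.87

Σpᵢ² = 0.22² + 0.32² + 0.26² + 0.20² = 0.0484 + 0.1024 + 0.0676 + 0.0400 = 0.2584
B = 1 / 0.2584 = 3.8700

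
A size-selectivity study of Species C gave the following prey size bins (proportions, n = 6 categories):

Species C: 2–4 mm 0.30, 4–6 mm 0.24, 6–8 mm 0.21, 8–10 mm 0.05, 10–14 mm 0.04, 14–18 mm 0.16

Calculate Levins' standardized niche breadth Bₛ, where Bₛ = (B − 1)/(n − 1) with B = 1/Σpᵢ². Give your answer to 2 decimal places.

0.70

Σpᵢ² = 0.30² + 0.24² + 0.21² + 0.05² + 0.04² + 0.16² = 0.0900 + 0.0576 + 0.0441 + 0.0025 + 0.0016 + 0.0256 = 0.2214
B = 1 / 0.2214 = 4.5167
Bₛ = (B − 1)/(n − 1) = (4.5167 − 1)/(6 − 1) = 3.5167/5 = 0.7033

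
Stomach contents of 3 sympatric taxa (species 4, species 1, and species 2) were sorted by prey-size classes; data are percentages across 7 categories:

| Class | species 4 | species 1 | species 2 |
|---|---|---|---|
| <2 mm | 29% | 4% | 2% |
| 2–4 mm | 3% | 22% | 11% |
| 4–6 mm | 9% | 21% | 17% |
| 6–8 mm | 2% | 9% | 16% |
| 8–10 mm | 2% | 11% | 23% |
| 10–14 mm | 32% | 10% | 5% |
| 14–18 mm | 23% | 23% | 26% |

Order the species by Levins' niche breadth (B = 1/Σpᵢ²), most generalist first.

species 1 > species 2 > species 4

Convert percentages to proportions (divide by 100).
Σp_4ᵢ² = 0.29² + 0.03² + 0.09² + 0.02² + 0.02² + 0.32² + 0.23² = 0.0841 + 0.0009 + 0.0081 + 0.0004 + 0.0004 + 0.1024 + 0.0529 = 0.2492
B_4 = 1 / 0.2492 = 4.0128
Σp_1ᵢ² = 0.04² + 0.22² + 0.21² + 0.09² + 0.11² + 0.10² + 0.23² = 0.0016 + 0.0484 + 0.0441 + 0.0081 + 0.0121 + 0.0100 + 0.0529 = 0.1772
B_1 = 1 / 0.1772 = 5.6433
Σp_2ᵢ² = 0.02² + 0.11² + 0.17² + 0.16² + 0.23² + 0.05² + 0.26² = 0.0004 + 0.0121 + 0.0289 + 0.0256 + 0.0529 + 0.0025 + 0.0676 = 0.1900
B_2 = 1 / 0.1900 = 5.2632
Ranking by B (broadest → narrowest): species 1 (5.64) > species 2 (5.26) > species 4 (4.01)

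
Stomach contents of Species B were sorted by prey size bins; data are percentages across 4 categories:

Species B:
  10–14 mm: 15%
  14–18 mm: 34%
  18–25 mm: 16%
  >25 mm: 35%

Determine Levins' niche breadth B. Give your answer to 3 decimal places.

3.494

Convert percentages to proportions (divide by 100).
Σpᵢ² = 0.15² + 0.34² + 0.16² + 0.35² = 0.0225 + 0.1156 + 0.0256 + 0.1225 = 0.2862
B = 1 / 0.2862 = 3.49406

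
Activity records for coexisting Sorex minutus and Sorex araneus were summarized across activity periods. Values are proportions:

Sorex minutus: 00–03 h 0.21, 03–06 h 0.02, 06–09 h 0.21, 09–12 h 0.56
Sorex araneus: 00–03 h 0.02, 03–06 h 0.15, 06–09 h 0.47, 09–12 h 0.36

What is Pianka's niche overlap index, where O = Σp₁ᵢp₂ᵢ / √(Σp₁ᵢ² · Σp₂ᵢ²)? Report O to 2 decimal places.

0.79

Σ p₁ᵢp₂ᵢ = 0.0042 + 0.0030 + 0.0987 + 0.2016 = 0.3075
Σp_1ᵢ² = 0.21² + 0.02² + 0.21² + 0.56² = 0.0441 + 0.0004 + 0.0441 + 0.3136 = 0.4022
Σp_2ᵢ² = 0.02² + 0.15² + 0.47² + 0.36² = 0.0004 + 0.0225 + 0.2209 + 0.1296 = 0.3734
O = 0.3075 / √(0.4022 × 0.3734) = 0.3075 / 0.38753 = 0.7935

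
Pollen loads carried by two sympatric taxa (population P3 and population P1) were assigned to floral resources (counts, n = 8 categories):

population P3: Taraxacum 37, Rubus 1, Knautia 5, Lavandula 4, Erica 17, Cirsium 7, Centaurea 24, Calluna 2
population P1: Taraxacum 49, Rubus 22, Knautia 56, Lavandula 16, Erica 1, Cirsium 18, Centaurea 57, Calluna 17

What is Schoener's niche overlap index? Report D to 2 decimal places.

0.65

Proportions for population P3 (n=97): 37/97=0.3814, 1/97=0.0103, 5/97=0.0515, 4/97=0.0412, 17/97=0.1753, 7/97=0.0722, 24/97=0.2474, 2/97=0.0206
Proportions for population P1 (n=236): 49/236=0.2076, 22/236=0.0932, 56/236=0.2373, 16/236=0.0678, 1/236=0.0042, 18/236=0.0763, 57/236=0.2415, 17/236=0.0720
Σ|p₁ᵢ − p₂ᵢ| = 0.1738 + 0.0829 + 0.1858 + 0.0266 + 0.1711 + 0.0041 + 0.0059 + 0.0514 = 0.7016
D = 1 − ½ × 0.7016 = 1 − 0.35080 = 0.64920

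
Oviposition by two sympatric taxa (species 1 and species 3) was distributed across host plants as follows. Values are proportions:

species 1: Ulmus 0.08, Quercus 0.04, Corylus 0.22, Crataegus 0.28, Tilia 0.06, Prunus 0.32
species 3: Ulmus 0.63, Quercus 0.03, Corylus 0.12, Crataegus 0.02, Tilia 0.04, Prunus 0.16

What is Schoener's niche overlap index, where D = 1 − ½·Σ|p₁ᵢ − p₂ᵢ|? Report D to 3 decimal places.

0.450

Σ|p₁ᵢ − p₂ᵢ| = 0.55 + 0.01 + 0.10 + 0.26 + 0.02 + 0.16 = 1.10
D = 1 − ½ × 1.10 = 1 − 0.550 = 0.45000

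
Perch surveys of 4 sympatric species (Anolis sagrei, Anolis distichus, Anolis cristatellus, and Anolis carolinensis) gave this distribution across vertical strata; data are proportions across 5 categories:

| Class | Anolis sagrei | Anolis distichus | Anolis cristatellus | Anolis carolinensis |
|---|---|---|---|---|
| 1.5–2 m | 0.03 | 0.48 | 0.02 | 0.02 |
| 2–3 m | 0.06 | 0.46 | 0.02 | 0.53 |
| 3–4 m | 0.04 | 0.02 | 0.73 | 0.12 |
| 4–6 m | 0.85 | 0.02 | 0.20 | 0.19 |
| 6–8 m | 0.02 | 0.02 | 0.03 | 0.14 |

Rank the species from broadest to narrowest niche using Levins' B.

Σp_sagrᵢ² = 0.03² + 0.06² + 0.04² + 0.85² + 0.02² = 0.0009 + 0.0036 + 0.0016 + 0.7225 + 0.0004 = 0.7290
B_sagr = 1 / 0.7290 = 1.3717
Σp_distᵢ² = 0.48² + 0.46² + 0.02² + 0.02² + 0.02² = 0.2304 + 0.2116 + 0.0004 + 0.0004 + 0.0004 = 0.4432
B_dist = 1 / 0.4432 = 2.2563
Σp_crisᵢ² = 0.02² + 0.02² + 0.73² + 0.20² + 0.03² = 0.0004 + 0.0004 + 0.5329 + 0.0400 + 0.0009 = 0.5746
B_cris = 1 / 0.5746 = 1.7403
Σp_caroᵢ² = 0.02² + 0.53² + 0.12² + 0.19² + 0.14² = 0.0004 + 0.2809 + 0.0144 + 0.0361 + 0.0196 = 0.3514
B_caro = 1 / 0.3514 = 2.8458
Ranking by B (broadest → narrowest): Anolis carolinensis (2.85) > Anolis distichus (2.26) > Anolis cristatellus (1.74) > Anolis sagrei (1.37)

Anolis carolinensis > Anolis distichus > Anolis cristatellus > Anolis sagrei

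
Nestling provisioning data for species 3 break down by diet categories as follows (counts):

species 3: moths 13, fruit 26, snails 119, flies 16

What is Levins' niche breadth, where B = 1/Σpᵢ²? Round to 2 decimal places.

Proportions for species 3 (n=174): 13/174=0.0747, 26/174=0.1494, 119/174=0.6839, 16/174=0.0920
Σpᵢ² = 0.0747² + 0.1494² + 0.6839² + 0.0920² = 0.005580 + 0.022320 + 0.467719 + 0.008464 = 0.504083
B = 1 / 0.504083 = 1.9838

1.98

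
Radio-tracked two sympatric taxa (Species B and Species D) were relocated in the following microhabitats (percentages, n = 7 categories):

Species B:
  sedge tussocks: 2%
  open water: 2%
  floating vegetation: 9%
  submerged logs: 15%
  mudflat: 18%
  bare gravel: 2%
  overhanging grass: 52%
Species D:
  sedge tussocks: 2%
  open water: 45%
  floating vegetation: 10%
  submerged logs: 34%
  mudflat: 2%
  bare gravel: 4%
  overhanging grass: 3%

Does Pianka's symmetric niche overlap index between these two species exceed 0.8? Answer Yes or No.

Convert percentages to proportions (divide by 100).
Σ p₁ᵢp₂ᵢ = 0.0004 + 0.0090 + 0.0090 + 0.0510 + 0.0036 + 0.0008 + 0.0156 = 0.0894
Σp_1ᵢ² = 0.02² + 0.02² + 0.09² + 0.15² + 0.18² + 0.02² + 0.52² = 0.0004 + 0.0004 + 0.0081 + 0.0225 + 0.0324 + 0.0004 + 0.2704 = 0.3346
Σp_2ᵢ² = 0.02² + 0.45² + 0.10² + 0.34² + 0.02² + 0.04² + 0.03² = 0.0004 + 0.2025 + 0.0100 + 0.1156 + 0.0004 + 0.0016 + 0.0009 = 0.3314
O = 0.0894 / √(0.3346 × 0.3314) = 0.0894 / 0.33300 = 0.2685
O = 0.2685 < 0.8 → No.

No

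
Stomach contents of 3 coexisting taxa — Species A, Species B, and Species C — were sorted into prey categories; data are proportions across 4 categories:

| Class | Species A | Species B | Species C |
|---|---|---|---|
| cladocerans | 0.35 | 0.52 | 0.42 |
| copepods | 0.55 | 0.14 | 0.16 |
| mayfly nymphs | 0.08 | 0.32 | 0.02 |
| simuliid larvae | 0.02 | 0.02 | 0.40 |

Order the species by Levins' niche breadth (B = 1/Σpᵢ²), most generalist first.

Species C > Species B > Species A

Σp_Aᵢ² = 0.35² + 0.55² + 0.08² + 0.02² = 0.1225 + 0.3025 + 0.0064 + 0.0004 = 0.4318
B_A = 1 / 0.4318 = 2.3159
Σp_Bᵢ² = 0.52² + 0.14² + 0.32² + 0.02² = 0.2704 + 0.0196 + 0.1024 + 0.0004 = 0.3928
B_B = 1 / 0.3928 = 2.5458
Σp_Cᵢ² = 0.42² + 0.16² + 0.02² + 0.40² = 0.1764 + 0.0256 + 0.0004 + 0.1600 = 0.3624
B_C = 1 / 0.3624 = 2.7594
Ranking by B (broadest → narrowest): Species C (2.76) > Species B (2.55) > Species A (2.32)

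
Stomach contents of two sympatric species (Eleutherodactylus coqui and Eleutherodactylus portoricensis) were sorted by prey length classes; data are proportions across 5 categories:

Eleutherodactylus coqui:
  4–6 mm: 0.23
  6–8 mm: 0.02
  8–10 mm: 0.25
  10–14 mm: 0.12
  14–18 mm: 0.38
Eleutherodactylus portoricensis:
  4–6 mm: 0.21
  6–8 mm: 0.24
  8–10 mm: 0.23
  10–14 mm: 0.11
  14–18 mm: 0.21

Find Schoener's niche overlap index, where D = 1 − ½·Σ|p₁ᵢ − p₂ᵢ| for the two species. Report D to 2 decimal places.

0.78

Σ|p₁ᵢ − p₂ᵢ| = 0.02 + 0.22 + 0.02 + 0.01 + 0.17 = 0.44
D = 1 − ½ × 0.44 = 1 − 0.220 = 0.7800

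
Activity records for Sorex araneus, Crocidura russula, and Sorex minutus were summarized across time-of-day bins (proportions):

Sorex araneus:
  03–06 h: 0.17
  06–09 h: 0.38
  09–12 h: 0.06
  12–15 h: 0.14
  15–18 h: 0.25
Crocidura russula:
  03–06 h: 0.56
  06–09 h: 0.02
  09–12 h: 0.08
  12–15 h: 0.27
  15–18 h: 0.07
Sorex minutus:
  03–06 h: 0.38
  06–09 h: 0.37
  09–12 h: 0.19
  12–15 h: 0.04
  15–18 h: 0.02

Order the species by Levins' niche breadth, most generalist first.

Sorex araneus > Sorex minutus > Crocidura russula

Σp_aranᵢ² = 0.17² + 0.38² + 0.06² + 0.14² + 0.25² = 0.0289 + 0.1444 + 0.0036 + 0.0196 + 0.0625 = 0.2590
B_aran = 1 / 0.2590 = 3.8610
Σp_russᵢ² = 0.56² + 0.02² + 0.08² + 0.27² + 0.07² = 0.3136 + 0.0004 + 0.0064 + 0.0729 + 0.0049 = 0.3982
B_russ = 1 / 0.3982 = 2.5113
Σp_minuᵢ² = 0.38² + 0.37² + 0.19² + 0.04² + 0.02² = 0.1444 + 0.1369 + 0.0361 + 0.0016 + 0.0004 = 0.3194
B_minu = 1 / 0.3194 = 3.1309
Ranking by B (broadest → narrowest): Sorex araneus (3.86) > Sorex minutus (3.13) > Crocidura russula (2.51)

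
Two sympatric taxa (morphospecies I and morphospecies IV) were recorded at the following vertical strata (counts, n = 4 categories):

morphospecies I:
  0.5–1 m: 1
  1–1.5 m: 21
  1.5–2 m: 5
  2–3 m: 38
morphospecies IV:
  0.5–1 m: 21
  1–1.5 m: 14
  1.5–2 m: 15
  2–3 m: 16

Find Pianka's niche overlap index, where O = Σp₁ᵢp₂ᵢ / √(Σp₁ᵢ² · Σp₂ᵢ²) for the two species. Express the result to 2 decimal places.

0.68

Proportions for morphospecies I (n=65): 1/65=0.0154, 21/65=0.3231, 5/65=0.0769, 38/65=0.5846
Proportions for morphospecies IV (n=66): 21/66=0.3182, 14/66=0.2121, 15/66=0.2273, 16/66=0.2424
Σ p₁ᵢp₂ᵢ = 0.004900 + 0.068530 + 0.017479 + 0.141707 = 0.232616
Σp_1ᵢ² = 0.0154² + 0.3231² + 0.0769² + 0.5846² = 0.000237 + 0.104394 + 0.005914 + 0.341757 = 0.452302
Σp_2ᵢ² = 0.3182² + 0.2121² + 0.2273² + 0.2424² = 0.101251 + 0.044986 + 0.051665 + 0.058758 = 0.256660
O = 0.232616 / √(0.452302 × 0.256660) = 0.232616 / 0.3407166 = 0.6827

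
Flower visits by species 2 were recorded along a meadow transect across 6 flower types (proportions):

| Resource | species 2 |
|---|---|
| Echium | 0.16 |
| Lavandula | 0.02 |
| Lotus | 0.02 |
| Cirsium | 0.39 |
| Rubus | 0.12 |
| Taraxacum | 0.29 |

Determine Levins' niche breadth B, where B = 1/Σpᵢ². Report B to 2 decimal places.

3.61

Σpᵢ² = 0.16² + 0.02² + 0.02² + 0.39² + 0.12² + 0.29² = 0.0256 + 0.0004 + 0.0004 + 0.1521 + 0.0144 + 0.0841 = 0.2770
B = 1 / 0.2770 = 3.6101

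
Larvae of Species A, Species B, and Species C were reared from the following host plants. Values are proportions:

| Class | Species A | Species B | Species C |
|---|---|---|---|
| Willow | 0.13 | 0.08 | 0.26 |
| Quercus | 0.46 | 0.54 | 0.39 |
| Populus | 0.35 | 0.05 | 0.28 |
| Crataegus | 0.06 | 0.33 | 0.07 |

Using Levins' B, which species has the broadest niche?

Σp_Aᵢ² = 0.13² + 0.46² + 0.35² + 0.06² = 0.0169 + 0.2116 + 0.1225 + 0.0036 = 0.3546
B_A = 1 / 0.3546 = 2.8201
Σp_Bᵢ² = 0.08² + 0.54² + 0.05² + 0.33² = 0.0064 + 0.2916 + 0.0025 + 0.1089 = 0.4094
B_B = 1 / 0.4094 = 2.4426
Σp_Cᵢ² = 0.26² + 0.39² + 0.28² + 0.07² = 0.0676 + 0.1521 + 0.0784 + 0.0049 = 0.3030
B_C = 1 / 0.3030 = 3.3003
Highest B → broadest niche (most generalist): Species C (B = 3.30).

Species C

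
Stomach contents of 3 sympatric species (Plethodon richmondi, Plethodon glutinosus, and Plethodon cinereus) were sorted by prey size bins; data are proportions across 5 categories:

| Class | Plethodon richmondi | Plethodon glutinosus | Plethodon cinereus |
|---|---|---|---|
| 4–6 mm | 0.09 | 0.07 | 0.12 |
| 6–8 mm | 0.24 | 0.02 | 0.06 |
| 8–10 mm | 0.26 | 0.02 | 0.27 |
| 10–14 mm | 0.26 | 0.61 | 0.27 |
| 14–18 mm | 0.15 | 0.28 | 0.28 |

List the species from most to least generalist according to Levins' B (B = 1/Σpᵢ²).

Plethodon richmondi > Plethodon cinereus > Plethodon glutinosus

Σp_richᵢ² = 0.09² + 0.24² + 0.26² + 0.26² + 0.15² = 0.0081 + 0.0576 + 0.0676 + 0.0676 + 0.0225 = 0.2234
B_rich = 1 / 0.2234 = 4.4763
Σp_glutᵢ² = 0.07² + 0.02² + 0.02² + 0.61² + 0.28² = 0.0049 + 0.0004 + 0.0004 + 0.3721 + 0.0784 = 0.4562
B_glut = 1 / 0.4562 = 2.1920
Σp_cineᵢ² = 0.12² + 0.06² + 0.27² + 0.27² + 0.28² = 0.0144 + 0.0036 + 0.0729 + 0.0729 + 0.0784 = 0.2422
B_cine = 1 / 0.2422 = 4.1288
Ranking by B (broadest → narrowest): Plethodon richmondi (4.48) > Plethodon cinereus (4.13) > Plethodon glutinosus (2.19)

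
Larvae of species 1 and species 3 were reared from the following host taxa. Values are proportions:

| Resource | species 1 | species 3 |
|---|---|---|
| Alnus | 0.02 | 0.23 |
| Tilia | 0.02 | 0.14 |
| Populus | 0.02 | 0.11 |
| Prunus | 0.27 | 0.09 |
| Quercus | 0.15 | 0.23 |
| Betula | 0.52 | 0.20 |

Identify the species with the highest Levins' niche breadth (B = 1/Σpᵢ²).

species 3

Σp_1ᵢ² = 0.02² + 0.02² + 0.02² + 0.27² + 0.15² + 0.52² = 0.0004 + 0.0004 + 0.0004 + 0.0729 + 0.0225 + 0.2704 = 0.3670
B_1 = 1 / 0.3670 = 2.7248
Σp_3ᵢ² = 0.23² + 0.14² + 0.11² + 0.09² + 0.23² + 0.20² = 0.0529 + 0.0196 + 0.0121 + 0.0081 + 0.0529 + 0.0400 = 0.1856
B_3 = 1 / 0.1856 = 5.3879
Highest B → broadest niche (most generalist): species 3 (B = 5.39).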